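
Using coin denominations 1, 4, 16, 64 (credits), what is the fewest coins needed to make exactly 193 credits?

4

193 = 3×64 + 1×1
Total coins = 3 + 1 = 4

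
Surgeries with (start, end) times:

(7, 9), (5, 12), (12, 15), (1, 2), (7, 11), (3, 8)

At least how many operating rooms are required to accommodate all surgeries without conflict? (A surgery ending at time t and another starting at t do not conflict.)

starts: [1, 3, 5, 7, 7, 12]
ends:   [2, 8, 9, 11, 12, 15]
s1→1 e2→0 s3→1 s5→2 s7→3 s7→4  — peak 4.

4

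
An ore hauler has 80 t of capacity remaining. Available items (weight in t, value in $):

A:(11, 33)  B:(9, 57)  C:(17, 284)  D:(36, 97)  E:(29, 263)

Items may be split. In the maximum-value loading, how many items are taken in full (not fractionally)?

4

Greedy by value/weight ratio, highest first.
Ratios (sorted): C 16.71, E 9.07, B 6.33, A 3.00, D 2.69
take C (17 @ 284); take E (29 @ 263); take B (9 @ 57); take A (11 @ 33); take 14/36 of D → 37.72. Capacity used 80/80.
4 item(s) taken whole; one partial (take 14/36 of D).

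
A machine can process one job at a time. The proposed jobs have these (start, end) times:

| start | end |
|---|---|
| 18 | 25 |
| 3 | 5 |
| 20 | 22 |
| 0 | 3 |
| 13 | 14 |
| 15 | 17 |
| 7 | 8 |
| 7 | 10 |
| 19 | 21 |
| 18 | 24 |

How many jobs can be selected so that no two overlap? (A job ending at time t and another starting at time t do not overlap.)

Greedy by earliest finish: after sorting by end time, pick each interval compatible with the last pick.
Sorted by end: (0,3)  (3,5)  (7,8)  (7,10)  (13,14)  (15,17)  (19,21)  (20,22)  (18,24)  (18,25)
take (0,3); take (3,5); take (7,8); skip (7,10); take (13,14); take (15,17); take (19,21); skip (20,22); skip (18,24); skip (18,25).
Selected 6 jobs.

6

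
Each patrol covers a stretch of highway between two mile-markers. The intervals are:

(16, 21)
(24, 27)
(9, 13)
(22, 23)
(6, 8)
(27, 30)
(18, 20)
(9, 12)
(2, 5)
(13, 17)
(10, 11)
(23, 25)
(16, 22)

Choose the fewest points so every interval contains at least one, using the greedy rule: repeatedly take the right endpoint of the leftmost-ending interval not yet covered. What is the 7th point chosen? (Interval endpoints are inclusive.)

27

Process intervals by earliest right end; each time one isn't hit yet, stab at its right endpoint.
Sorted: [2,5] [6,8] [10,11] [9,12] [9,13] [13,17] [18,20] [16,21] [16,22] [22,23] [23,25] [24,27] [27,30]
{[2,5]} hit by 5; {[6,8]} hit by 8; {[10,11],[9,12],[9,13]} hit by 11; {[13,17]} hit by 17; {[18,20],[16,21],[16,22]} hit by 20; {[22,23],[23,25]} hit by 23; {[24,27],[27,30]} hit by 27.
Points: 5, 8, 11, 17, 20, 23, 27 (7 total).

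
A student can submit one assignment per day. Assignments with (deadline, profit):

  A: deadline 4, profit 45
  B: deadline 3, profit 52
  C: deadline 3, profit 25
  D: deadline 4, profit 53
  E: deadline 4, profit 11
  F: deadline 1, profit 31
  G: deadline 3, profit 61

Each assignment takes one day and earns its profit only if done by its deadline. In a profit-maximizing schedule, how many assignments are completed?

4

Take jobs in profit order; each goes to the latest open slot no later than its deadline.
By profit: G(d3,61), D(d4,53), B(d3,52), A(d4,45), F(d1,31), C(d3,25), E(d4,11)
G→slot 3; D→slot 4; B→slot 2; A→slot 1; F skipped; C skipped; E skipped.
4 of 7 scheduled.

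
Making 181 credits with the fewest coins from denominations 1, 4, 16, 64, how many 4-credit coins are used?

1

Use the largest denomination that fits, subtract, and repeat.
181 − 2×64→53 − 3×16→5 − 1×4→1 − 1×1→0
Count of 4: 1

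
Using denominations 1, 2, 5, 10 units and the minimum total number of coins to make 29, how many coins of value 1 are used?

0

29 = 2×10 + 1×5 + 2×2
Count of 1: 0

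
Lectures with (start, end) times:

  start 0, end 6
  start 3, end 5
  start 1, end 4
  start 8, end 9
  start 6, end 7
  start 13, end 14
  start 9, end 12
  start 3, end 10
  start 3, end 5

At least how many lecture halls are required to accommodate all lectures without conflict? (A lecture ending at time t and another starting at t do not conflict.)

5

starts: [0, 1, 3, 3, 3, 6, 8, 9, 13]
ends:   [4, 5, 5, 6, 7, 9, 10, 12, 14]
s0→1 s1→2 s3→3 s3→4 s3→5  — peak 5.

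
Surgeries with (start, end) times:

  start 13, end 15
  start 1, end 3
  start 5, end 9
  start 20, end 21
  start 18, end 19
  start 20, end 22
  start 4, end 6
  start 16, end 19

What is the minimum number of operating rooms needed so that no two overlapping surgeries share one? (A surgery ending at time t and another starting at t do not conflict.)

2

The answer is the maximum number of intervals overlapping at any instant.
Events (time:±→running): 1:+→1 3:-→0 4:+→1 5:+→2 … peak 2.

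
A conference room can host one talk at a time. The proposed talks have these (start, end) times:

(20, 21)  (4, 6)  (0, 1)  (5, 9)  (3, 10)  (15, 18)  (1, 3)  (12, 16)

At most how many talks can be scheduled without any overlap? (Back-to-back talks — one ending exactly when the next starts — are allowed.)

Greedy by earliest finish: after sorting by end time, pick each interval compatible with the last pick.
Sorted by end: (0,1)  (1,3)  (4,6)  (5,9)  (3,10)  (12,16)  (15,18)  (20,21)
take (0,1); take (1,3); take (4,6); skip (3,10); take (12,16); take (20,21).
Selected 5 talks.

5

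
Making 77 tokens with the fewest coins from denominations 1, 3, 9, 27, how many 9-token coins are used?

2

77 = 2×27 + 2×9 + 1×3 + 2×1
Count of 9: 2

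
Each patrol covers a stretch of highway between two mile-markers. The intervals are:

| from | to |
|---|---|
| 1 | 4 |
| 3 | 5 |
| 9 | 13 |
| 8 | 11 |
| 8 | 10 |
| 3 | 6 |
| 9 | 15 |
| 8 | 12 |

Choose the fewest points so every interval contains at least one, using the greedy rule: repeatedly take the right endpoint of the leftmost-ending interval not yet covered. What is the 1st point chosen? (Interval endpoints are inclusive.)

4

Process intervals by earliest right end; each time one isn't hit yet, stab at its right endpoint.
Sorted: [1,4] [3,5] [3,6] [8,10] [8,11] [8,12] [9,13] [9,15]
{[1,4],[3,5],[3,6]} hit by 4; {[8,10],[8,11],[8,12],[9,13],[9,15]} hit by 10.
Points: 4, 10 (2 total).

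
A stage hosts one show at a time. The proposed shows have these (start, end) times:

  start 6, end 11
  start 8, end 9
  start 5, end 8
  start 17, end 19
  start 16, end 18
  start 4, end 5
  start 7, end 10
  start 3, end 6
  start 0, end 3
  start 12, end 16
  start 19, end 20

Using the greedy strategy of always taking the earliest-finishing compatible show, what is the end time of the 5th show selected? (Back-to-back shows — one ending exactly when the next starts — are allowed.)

Greedy by earliest finish: after sorting by end time, pick each interval compatible with the last pick.
By end time: (0,3), (4,5), (3,6), (5,8), (8,9), (7,10), (6,11), (12,16), (16,18), (17,19), (19,20).
Pick (0,3); next start ≥ 3 → (4,5); next start ≥ 5 → (5,8); next start ≥ 8 → (8,9); next start ≥ 9 → (12,16); next start ≥ 16 → (16,18); next start ≥ 18 → (19,20).
Selected: (0,3) (4,5) (5,8) (8,9) (12,16) (16,18) (19,20)

16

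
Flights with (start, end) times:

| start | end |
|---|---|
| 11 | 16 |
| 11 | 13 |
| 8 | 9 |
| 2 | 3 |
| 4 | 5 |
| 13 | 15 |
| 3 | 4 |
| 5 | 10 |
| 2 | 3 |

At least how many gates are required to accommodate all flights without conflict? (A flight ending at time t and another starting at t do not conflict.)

Events (time:±→running): 2:+→1 2:+→2 … peak 2.

2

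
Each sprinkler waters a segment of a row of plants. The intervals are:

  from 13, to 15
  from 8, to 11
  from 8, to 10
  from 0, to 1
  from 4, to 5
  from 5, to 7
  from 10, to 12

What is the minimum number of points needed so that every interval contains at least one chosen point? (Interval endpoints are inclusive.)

Process intervals by earliest right end; each time one isn't hit yet, stab at its right endpoint.
Sorted: [0,1] [4,5] [5,7] [8,10] [8,11] [10,12] [13,15]
{[0,1]} hit by 1; {[4,5],[5,7]} hit by 5; {[8,10],[8,11],[10,12]} hit by 10; {[13,15]} hit by 15.
Points: 1, 5, 10, 15 (4 total).

4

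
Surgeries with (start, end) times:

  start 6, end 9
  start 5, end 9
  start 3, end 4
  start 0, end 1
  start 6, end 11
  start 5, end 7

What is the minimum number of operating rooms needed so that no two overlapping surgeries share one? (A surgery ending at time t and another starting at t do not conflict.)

4

starts: [0, 3, 5, 5, 6, 6]
ends:   [1, 4, 7, 9, 9, 11]
s0→1 e1→0 s3→1 e4→0 s5→1 s5→2 s6→3 s6→4  — peak 4.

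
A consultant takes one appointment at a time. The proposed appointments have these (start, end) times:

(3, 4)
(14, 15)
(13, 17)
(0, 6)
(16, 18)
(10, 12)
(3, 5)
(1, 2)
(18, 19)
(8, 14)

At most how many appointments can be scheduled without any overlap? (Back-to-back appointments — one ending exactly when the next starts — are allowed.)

6

Sort by end time and greedily take each interval whose start is ≥ the last chosen end.
By end time: (1,2), (3,4), (3,5), (0,6), (10,12), (8,14), (14,15), (13,17), (16,18), (18,19).
Pick (1,2); next start ≥ 2 → (3,4); next start ≥ 4 → (10,12); next start ≥ 12 → (14,15); next start ≥ 15 → (16,18); next start ≥ 18 → (18,19).
Selected 6 appointments.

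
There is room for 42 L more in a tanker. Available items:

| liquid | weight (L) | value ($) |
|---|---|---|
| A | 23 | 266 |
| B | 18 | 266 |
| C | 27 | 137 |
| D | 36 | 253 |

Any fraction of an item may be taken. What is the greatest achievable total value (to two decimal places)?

Greedy by value/weight ratio, highest first.
Order: B (266/18=14.78) > A (266/23=11.57) > D (253/36=7.03) > C (137/27=5.07)
Fill: take B (18 @ 266) → take A (23 @ 266) → take 1/36 of D → 7.03; 42/42 used.
Total value = 539.03

539.03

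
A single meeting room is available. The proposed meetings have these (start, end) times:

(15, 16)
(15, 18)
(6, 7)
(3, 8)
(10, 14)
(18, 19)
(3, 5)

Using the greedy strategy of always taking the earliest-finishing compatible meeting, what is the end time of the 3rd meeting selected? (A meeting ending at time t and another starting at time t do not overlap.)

14

Sorted by end: (3,5)  (6,7)  (3,8)  (10,14)  (15,16)  (15,18)  (18,19)
take (3,5); take (6,7); skip (3,8); take (10,14); take (15,16); take (18,19).
Selected: (3,5) (6,7) (10,14) (15,16) (18,19)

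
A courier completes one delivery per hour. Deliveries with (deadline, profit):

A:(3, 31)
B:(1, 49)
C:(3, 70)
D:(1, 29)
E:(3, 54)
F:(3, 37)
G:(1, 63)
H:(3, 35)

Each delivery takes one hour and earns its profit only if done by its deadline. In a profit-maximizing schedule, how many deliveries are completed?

3

Sort by profit descending; place each in the latest free slot ≤ its deadline.
Profit order: C=70 G=63 E=54 B=49 F=37 H=35 A=31 D=29
Assign: C→slot 3, G→slot 1, E→slot 2, B skipped, F skipped, H skipped, A skipped, D skipped.
Slots: [1:G] [2:E] [3:C]
3 of 8 scheduled.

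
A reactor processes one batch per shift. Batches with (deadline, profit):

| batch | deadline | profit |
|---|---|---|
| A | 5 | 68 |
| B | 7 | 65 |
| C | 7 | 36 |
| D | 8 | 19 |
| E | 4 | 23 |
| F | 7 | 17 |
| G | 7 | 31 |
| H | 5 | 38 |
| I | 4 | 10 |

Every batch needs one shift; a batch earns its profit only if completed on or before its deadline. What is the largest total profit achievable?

297

Take jobs in profit order; each goes to the latest open slot no later than its deadline.
By profit: A(d5,68), B(d7,65), H(d5,38), C(d7,36), G(d7,31), E(d4,23), D(d8,19), F(d7,17), I(d4,10)
A→slot 5; B→slot 7; H→slot 4; C→slot 6; G→slot 3; E→slot 2; D→slot 8; F→slot 1; I skipped.
Profit = 17 + 23 + 31 + 38 + 68 + 36 + 65 + 19 = 297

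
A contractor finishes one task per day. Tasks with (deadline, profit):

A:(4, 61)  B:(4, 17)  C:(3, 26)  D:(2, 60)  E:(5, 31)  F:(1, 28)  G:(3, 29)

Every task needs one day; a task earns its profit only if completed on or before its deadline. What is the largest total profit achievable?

209

Profit order: A=61 D=60 E=31 G=29 F=28 C=26 B=17
Assign: A→slot 4, D→slot 2, E→slot 5, G→slot 3, F→slot 1, C skipped, B skipped.
Slots: [1:F] [2:D] [3:G] [4:A] [5:E]
Profit = 28 + 60 + 29 + 61 + 31 = 209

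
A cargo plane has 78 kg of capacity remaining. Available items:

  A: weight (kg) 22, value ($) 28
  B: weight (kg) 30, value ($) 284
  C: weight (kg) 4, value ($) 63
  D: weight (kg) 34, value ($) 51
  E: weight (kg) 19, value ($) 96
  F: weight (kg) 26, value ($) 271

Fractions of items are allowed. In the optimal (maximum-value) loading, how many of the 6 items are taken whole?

Ratios (sorted): C 15.75, F 10.42, B 9.47, E 5.05, D 1.50, A 1.27
take C (4 @ 63); take F (26 @ 271); take B (30 @ 284); take 18/19 of E → 90.95. Capacity used 78/78.
3 item(s) taken whole; one partial (take 18/19 of E).

3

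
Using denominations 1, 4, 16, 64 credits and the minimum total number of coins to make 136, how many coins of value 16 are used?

136 = 2×64 + 2×4
Count of 16: 0

0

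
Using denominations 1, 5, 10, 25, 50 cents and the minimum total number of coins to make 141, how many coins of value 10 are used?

1

141 = 2×50 + 1×25 + 1×10 + 1×5 + 1×1
Count of 10: 1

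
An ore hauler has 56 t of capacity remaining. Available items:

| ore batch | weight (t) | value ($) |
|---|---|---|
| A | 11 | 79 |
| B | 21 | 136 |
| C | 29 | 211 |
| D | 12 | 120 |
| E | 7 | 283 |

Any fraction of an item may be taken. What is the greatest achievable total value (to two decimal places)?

Ratios (sorted): E 40.43, D 10.00, C 7.28, A 7.18, B 6.48
take E (7 @ 283); take D (12 @ 120); take C (29 @ 211); take 8/11 of A → 57.45. Capacity used 56/56.
Total value = 671.45

671.45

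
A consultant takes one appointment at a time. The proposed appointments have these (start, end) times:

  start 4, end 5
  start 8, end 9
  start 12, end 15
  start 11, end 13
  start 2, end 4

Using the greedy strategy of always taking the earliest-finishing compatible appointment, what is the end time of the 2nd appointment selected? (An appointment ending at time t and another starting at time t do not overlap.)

Order by finish time; keep every interval that doesn't clash with the previous kept one.
Sorted by end: (2,4)  (4,5)  (8,9)  (11,13)  (12,15)
take (2,4); take (4,5); take (8,9); take (11,13); skip (12,15).
Selected: (2,4) (4,5) (8,9) (11,13)

5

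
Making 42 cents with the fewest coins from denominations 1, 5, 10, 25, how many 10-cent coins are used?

1

42 = 1×25 + 1×10 + 1×5 + 2×1
Count of 10: 1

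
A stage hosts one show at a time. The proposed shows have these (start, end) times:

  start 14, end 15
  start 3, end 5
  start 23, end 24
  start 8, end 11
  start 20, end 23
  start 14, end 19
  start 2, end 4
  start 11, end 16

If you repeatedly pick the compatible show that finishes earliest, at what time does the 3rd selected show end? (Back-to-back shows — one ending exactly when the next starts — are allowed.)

15

By end time: (2,4), (3,5), (8,11), (14,15), (11,16), (14,19), (20,23), (23,24).
Pick (2,4); next start ≥ 4 → (8,11); next start ≥ 11 → (14,15); next start ≥ 15 → (20,23); next start ≥ 23 → (23,24).
Selected: (2,4) (8,11) (14,15) (20,23) (23,24)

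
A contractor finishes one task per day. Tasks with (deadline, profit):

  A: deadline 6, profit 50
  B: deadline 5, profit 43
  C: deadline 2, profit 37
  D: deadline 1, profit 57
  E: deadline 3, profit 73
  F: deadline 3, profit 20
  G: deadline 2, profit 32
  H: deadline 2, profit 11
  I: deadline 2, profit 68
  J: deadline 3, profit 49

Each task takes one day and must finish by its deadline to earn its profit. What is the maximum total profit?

291

Take jobs in profit order; each goes to the latest open slot no later than its deadline.
By profit: E(d3,73), I(d2,68), D(d1,57), A(d6,50), J(d3,49), B(d5,43), C(d2,37), G(d2,32), F(d3,20), H(d2,11)
E→slot 3; I→slot 2; D→slot 1; A→slot 6; J skipped; B→slot 5; C skipped; G skipped; F skipped; H skipped.
Profit = 57 + 68 + 73 + 43 + 50 = 291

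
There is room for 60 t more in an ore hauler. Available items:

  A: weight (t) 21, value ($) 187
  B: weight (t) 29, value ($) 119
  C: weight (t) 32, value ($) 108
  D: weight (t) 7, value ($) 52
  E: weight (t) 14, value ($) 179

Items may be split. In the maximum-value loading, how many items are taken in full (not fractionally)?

3

Sort by value per unit weight and fill in that order.
Ratios (sorted): E 12.79, A 8.90, D 7.43, B 4.10, C 3.38
take E (14 @ 179); take A (21 @ 187); take D (7 @ 52); take 18/29 of B → 73.86. Capacity used 60/60.
3 item(s) taken whole; one partial (take 18/29 of B).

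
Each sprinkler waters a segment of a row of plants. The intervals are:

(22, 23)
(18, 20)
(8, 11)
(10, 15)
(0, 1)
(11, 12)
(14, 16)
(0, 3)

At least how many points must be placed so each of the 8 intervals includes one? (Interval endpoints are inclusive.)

5

Process intervals by earliest right end; each time one isn't hit yet, stab at its right endpoint.
By right end: [0,1]  [0,3]  [8,11]  [11,12]  [10,15]  [14,16]  [18,20]  [22,23]
[0,1] uncovered → point at 1; [8,11] uncovered → point at 11; [14,16] uncovered → point at 16; [18,20] uncovered → point at 20; [22,23] uncovered → point at 23.
Points: 1, 11, 16, 20, 23 (5 total).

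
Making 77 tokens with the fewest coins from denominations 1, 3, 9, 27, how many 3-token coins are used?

Use the largest denomination that fits, subtract, and repeat.
77 = 2×27 + 2×9 + 1×3 + 2×1
Count of 3: 1

1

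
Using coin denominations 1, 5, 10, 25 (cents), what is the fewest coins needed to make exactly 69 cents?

8

Greedy: take as many of the largest coin as possible, then repeat with the remainder.
69 = 2×25 + 1×10 + 1×5 + 4×1
Total coins = 2 + 1 + 1 + 4 = 8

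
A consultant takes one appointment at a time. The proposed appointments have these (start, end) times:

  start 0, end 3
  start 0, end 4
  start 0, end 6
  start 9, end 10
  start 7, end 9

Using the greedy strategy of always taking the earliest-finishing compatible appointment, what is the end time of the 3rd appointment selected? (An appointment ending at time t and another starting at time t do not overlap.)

Greedy by earliest finish: after sorting by end time, pick each interval compatible with the last pick.
Sorted by end: (0,3)  (0,4)  (0,6)  (7,9)  (9,10)
take (0,3); skip (0,4); take (7,9); take (9,10).
Selected: (0,3) (7,9) (9,10)

10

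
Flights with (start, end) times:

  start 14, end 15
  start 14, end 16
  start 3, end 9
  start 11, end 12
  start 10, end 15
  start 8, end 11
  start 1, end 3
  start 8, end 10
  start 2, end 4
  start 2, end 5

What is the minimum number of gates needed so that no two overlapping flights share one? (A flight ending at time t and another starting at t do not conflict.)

Count concurrent intervals with a sweep; the peak is the room count.
starts: [1, 2, 2, 3, 8, 8, 10, 11, 14, 14]
ends:   [3, 4, 5, 9, 10, 11, 12, 15, 15, 16]
s1→1 s2→2 s2→3  — peak 3.

3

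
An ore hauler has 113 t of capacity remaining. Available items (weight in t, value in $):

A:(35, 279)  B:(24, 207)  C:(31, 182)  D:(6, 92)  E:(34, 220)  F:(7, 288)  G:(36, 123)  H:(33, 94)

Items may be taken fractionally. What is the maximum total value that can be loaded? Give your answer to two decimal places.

1127.10

Sort by value per unit weight and fill in that order.
Order: F (288/7=41.14) > D (92/6=15.33) > B (207/24=8.62) > A (279/35=7.97) > E (220/34=6.47) > C (182/31=5.87) > G (123/36=3.42) > H (94/33=2.85)
Fill: take F (7 @ 288) → take D (6 @ 92) → take B (24 @ 207) → take A (35 @ 279) → take E (34 @ 220) → take 7/31 of C → 41.10; 113/113 used.
Total value = 1127.10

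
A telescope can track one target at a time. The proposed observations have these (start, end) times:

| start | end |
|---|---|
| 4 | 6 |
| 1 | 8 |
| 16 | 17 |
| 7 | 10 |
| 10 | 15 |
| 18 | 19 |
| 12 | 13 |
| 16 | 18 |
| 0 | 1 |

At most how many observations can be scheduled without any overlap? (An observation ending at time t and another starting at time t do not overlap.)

Sort by end time and greedily take each interval whose start is ≥ the last chosen end.
By end time: (0,1), (4,6), (1,8), (7,10), (12,13), (10,15), (16,17), (16,18), (18,19).
Pick (0,1); next start ≥ 1 → (4,6); next start ≥ 6 → (7,10); next start ≥ 10 → (12,13); next start ≥ 13 → (16,17); next start ≥ 17 → (18,19).
Selected 6 observations.

6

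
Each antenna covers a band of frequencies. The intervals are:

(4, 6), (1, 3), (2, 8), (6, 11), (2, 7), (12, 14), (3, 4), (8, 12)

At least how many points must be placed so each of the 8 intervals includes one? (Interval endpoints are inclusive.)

Sort by right endpoint; whenever an interval is uncovered, place a point at its right end.
Sorted: [1,3] [3,4] [4,6] [2,7] [2,8] [6,11] [8,12] [12,14]
{[1,3],[3,4]} hit by 3; {[4,6],[2,7],[2,8],[6,11]} hit by 6; {[8,12],[12,14]} hit by 12.
Points: 3, 6, 12 (3 total).

3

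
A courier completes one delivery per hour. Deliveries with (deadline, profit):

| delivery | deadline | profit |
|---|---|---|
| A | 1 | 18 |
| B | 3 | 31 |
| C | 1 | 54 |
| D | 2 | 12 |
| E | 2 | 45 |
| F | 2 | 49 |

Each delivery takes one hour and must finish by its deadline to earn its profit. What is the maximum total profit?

Take jobs in profit order; each goes to the latest open slot no later than its deadline.
Profit order: C=54 F=49 E=45 B=31 A=18 D=12
Assign: C→slot 1, F→slot 2, E skipped, B→slot 3, A skipped, D skipped.
Slots: [1:C] [2:F] [3:B]
Profit = 54 + 49 + 31 = 134

134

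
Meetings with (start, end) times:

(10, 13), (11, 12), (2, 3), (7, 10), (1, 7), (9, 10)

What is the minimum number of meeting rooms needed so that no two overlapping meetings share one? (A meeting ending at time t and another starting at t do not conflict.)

2

Events (time:±→running): 1:+→1 2:+→2 … peak 2.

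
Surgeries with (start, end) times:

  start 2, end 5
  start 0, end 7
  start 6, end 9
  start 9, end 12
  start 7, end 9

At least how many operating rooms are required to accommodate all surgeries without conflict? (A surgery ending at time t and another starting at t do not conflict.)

2

The answer is the maximum number of intervals overlapping at any instant.
starts: [0, 2, 6, 7, 9]
ends:   [5, 7, 9, 9, 12]
s0→1 s2→2  — peak 2.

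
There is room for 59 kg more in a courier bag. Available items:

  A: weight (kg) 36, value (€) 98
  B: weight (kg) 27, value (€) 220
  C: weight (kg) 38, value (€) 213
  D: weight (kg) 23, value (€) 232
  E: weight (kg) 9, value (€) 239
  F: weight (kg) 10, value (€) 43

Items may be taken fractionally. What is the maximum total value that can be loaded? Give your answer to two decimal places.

Greedy by value/weight ratio, highest first.
Order: E (239/9=26.56) > D (232/23=10.09) > B (220/27=8.15) > C (213/38=5.61) > F (43/10=4.30) > A (98/36=2.72)
Fill: take E (9 @ 239) → take D (23 @ 232) → take B (27 @ 220); 59/59 used.
Total value = 691.00

691.00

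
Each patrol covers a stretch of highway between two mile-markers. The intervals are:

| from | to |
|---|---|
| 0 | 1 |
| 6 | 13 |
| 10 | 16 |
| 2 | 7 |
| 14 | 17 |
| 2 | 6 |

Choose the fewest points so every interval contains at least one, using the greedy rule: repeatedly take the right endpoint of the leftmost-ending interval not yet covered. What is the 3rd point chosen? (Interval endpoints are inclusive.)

16

By right end: [0,1]  [2,6]  [2,7]  [6,13]  [10,16]  [14,17]
[0,1] uncovered → point at 1; [2,6] uncovered → point at 6; [10,16] uncovered → point at 16.
Points: 1, 6, 16 (3 total).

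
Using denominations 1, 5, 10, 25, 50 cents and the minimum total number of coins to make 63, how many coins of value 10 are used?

Use the largest denomination that fits, subtract, and repeat.
63 = 1×50 + 1×10 + 3×1
Count of 10: 1

1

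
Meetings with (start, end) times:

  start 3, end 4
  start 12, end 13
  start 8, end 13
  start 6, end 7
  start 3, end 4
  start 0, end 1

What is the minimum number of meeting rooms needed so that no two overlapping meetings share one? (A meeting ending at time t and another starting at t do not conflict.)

Count concurrent intervals with a sweep; the peak is the room count.
Events (time:±→running): 0:+→1 1:-→0 3:+→1 3:+→2 … peak 2.

2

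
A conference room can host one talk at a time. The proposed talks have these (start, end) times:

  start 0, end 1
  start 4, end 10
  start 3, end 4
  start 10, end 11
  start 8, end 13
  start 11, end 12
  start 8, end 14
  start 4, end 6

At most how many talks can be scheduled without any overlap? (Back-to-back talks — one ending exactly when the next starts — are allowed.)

5

Sort by end time and greedily take each interval whose start is ≥ the last chosen end.
Sorted by end: (0,1)  (3,4)  (4,6)  (4,10)  (10,11)  (11,12)  (8,13)  (8,14)
take (0,1); take (3,4); take (4,6); take (10,11); take (11,12).
Selected 5 talks.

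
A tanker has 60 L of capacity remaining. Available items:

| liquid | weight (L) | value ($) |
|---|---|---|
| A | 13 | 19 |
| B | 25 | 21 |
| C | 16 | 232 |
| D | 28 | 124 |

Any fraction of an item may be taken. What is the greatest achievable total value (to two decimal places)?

377.52

Order: C (232/16=14.50) > D (124/28=4.43) > A (19/13=1.46) > B (21/25=0.84)
Fill: take C (16 @ 232) → take D (28 @ 124) → take A (13 @ 19) → take 3/25 of B → 2.52; 60/60 used.
Total value = 377.52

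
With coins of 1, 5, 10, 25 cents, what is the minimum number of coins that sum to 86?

Greedy: take as many of the largest coin as possible, then repeat with the remainder.
86 = 3×25 + 1×10 + 1×1
Total coins = 3 + 1 + 1 = 5

5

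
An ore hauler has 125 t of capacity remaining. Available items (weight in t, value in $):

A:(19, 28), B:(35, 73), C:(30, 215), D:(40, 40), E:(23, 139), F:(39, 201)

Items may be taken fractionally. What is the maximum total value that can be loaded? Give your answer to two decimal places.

623.83

Ratios (sorted): C 7.17, E 6.04, F 5.15, B 2.09, A 1.47, D 1.00
take C (30 @ 215); take E (23 @ 139); take F (39 @ 201); take 33/35 of B → 68.83. Capacity used 125/125.
Total value = 623.83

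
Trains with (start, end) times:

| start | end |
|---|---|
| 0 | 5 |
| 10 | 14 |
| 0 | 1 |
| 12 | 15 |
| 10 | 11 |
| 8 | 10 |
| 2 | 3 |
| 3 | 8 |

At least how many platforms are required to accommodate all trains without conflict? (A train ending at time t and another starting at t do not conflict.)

2

Count concurrent intervals with a sweep; the peak is the room count.
Events (time:±→running): 0:+→1 0:+→2 … peak 2.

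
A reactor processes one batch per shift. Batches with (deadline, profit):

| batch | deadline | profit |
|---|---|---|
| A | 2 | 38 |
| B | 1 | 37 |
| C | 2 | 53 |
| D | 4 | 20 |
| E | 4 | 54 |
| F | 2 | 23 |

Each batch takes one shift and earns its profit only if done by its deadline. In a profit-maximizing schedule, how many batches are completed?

Take jobs in profit order; each goes to the latest open slot no later than its deadline.
By profit: E(d4,54), C(d2,53), A(d2,38), B(d1,37), F(d2,23), D(d4,20)
E→slot 4; C→slot 2; A→slot 1; B skipped; F skipped; D→slot 3.
4 of 6 scheduled.

4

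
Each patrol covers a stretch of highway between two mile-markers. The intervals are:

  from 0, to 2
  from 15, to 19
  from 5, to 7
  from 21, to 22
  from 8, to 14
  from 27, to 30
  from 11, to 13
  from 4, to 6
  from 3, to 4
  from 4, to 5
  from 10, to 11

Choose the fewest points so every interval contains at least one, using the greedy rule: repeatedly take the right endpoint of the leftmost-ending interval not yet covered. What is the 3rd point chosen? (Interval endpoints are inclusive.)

Process intervals by earliest right end; each time one isn't hit yet, stab at its right endpoint.
By right end: [0,2]  [3,4]  [4,5]  [4,6]  [5,7]  [10,11]  [11,13]  [8,14]  [15,19]  [21,22]  [27,30]
[0,2] uncovered → point at 2; [3,4] uncovered → point at 4; [5,7] uncovered → point at 7; [10,11] uncovered → point at 11; [15,19] uncovered → point at 19; [21,22] uncovered → point at 22; [27,30] uncovered → point at 30.
Points: 2, 4, 7, 11, 19, 22, 30 (7 total).

7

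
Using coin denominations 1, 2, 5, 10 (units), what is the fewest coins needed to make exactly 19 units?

Use the largest denomination that fits, subtract, and repeat.
19 − 1×10→9 − 1×5→4 − 2×2→0
Total coins = 1 + 1 + 2 = 4

4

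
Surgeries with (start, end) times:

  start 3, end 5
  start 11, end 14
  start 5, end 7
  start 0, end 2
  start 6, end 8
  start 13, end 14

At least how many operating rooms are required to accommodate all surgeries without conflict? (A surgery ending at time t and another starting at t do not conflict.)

The answer is the maximum number of intervals overlapping at any instant.
Events (time:±→running): 0:+→1 2:-→0 3:+→1 5:-→0 5:+→1 6:+→2 … peak 2.

2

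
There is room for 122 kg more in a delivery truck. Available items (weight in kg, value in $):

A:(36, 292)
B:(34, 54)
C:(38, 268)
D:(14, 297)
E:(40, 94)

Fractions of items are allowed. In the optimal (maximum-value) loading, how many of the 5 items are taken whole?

Order: D (297/14=21.21) > A (292/36=8.11) > C (268/38=7.05) > E (94/40=2.35) > B (54/34=1.59)
Fill: take D (14 @ 297) → take A (36 @ 292) → take C (38 @ 268) → take 34/40 of E → 79.90; 122/122 used.
3 item(s) taken whole; one partial (take 34/40 of E).

3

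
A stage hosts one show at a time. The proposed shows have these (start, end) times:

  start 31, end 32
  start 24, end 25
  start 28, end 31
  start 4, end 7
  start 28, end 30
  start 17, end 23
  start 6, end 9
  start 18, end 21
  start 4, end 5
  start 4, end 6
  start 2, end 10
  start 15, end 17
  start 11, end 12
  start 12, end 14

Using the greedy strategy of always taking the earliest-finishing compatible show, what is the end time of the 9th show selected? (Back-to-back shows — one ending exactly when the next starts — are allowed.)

32

Order by finish time; keep every interval that doesn't clash with the previous kept one.
By end time: (4,5), (4,6), (4,7), (6,9), (2,10), (11,12), (12,14), (15,17), (18,21), (17,23), (24,25), (28,30), (28,31), (31,32).
Pick (4,5); next start ≥ 5 → (6,9); next start ≥ 9 → (11,12); next start ≥ 12 → (12,14); next start ≥ 14 → (15,17); next start ≥ 17 → (18,21); next start ≥ 21 → (24,25); next start ≥ 25 → (28,30); next start ≥ 30 → (31,32).
Selected: (4,5) (6,9) (11,12) (12,14) (15,17) (18,21) (24,25) (28,30) (31,32)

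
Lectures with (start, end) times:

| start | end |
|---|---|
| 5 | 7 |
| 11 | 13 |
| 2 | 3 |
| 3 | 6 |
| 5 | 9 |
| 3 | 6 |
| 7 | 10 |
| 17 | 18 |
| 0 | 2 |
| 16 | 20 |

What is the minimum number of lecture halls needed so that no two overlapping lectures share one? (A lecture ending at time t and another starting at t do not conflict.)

The answer is the maximum number of intervals overlapping at any instant.
starts: [0, 2, 3, 3, 5, 5, 7, 11, 16, 17]
ends:   [2, 3, 6, 6, 7, 9, 10, 13, 18, 20]
s0→1 e2→0 s2→1 e3→0 s3→1 s3→2 s5→3 s5→4  — peak 4.

4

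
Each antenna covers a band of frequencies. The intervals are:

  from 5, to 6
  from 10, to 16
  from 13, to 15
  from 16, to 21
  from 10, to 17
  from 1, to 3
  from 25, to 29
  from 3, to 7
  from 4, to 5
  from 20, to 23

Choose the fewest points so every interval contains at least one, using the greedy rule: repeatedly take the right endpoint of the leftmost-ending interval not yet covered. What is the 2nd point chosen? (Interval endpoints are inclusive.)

Process intervals by earliest right end; each time one isn't hit yet, stab at its right endpoint.
By right end: [1,3]  [4,5]  [5,6]  [3,7]  [13,15]  [10,16]  [10,17]  [16,21]  [20,23]  [25,29]
[1,3] uncovered → point at 3; [4,5] uncovered → point at 5; [13,15] uncovered → point at 15; [16,21] uncovered → point at 21; [25,29] uncovered → point at 29.
Points: 3, 5, 15, 21, 29 (5 total).

5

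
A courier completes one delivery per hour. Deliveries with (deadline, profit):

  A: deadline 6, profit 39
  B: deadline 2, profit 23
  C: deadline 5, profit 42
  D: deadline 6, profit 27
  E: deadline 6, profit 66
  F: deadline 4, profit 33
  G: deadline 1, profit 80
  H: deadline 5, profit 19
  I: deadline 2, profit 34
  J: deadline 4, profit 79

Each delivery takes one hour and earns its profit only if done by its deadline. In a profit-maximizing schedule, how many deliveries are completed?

6

Take jobs in profit order; each goes to the latest open slot no later than its deadline.
By profit: G(d1,80), J(d4,79), E(d6,66), C(d5,42), A(d6,39), I(d2,34), F(d4,33), D(d6,27), B(d2,23), H(d5,19)
G→slot 1; J→slot 4; E→slot 6; C→slot 5; A→slot 3; I→slot 2; F skipped; D skipped; B skipped; H skipped.
6 of 10 scheduled.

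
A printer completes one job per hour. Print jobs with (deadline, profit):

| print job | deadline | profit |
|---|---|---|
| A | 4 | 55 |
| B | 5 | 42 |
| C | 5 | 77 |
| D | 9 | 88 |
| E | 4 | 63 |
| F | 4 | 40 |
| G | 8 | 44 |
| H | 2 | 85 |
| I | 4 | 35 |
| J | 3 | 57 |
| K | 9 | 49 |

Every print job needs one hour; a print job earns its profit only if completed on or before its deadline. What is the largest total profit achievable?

518

Profit order: D=88 H=85 C=77 E=63 J=57 A=55 K=49 G=44 B=42 F=40 I=35
Assign: D→slot 9, H→slot 2, C→slot 5, E→slot 4, J→slot 3, A→slot 1, K→slot 8, G→slot 7, B skipped, F skipped, I skipped.
Slots: [1:A] [2:H] [3:J] [4:E] [5:C] [7:G] [8:K] [9:D]
Profit = 55 + 85 + 57 + 63 + 77 + 44 + 49 + 88 = 518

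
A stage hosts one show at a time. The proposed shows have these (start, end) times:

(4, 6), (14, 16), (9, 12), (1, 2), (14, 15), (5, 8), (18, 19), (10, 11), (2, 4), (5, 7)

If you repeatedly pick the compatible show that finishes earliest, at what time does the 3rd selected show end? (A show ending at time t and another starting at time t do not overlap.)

6

Sort by end time and greedily take each interval whose start is ≥ the last chosen end.
By end time: (1,2), (2,4), (4,6), (5,7), (5,8), (10,11), (9,12), (14,15), (14,16), (18,19).
Pick (1,2); next start ≥ 2 → (2,4); next start ≥ 4 → (4,6); next start ≥ 6 → (10,11); next start ≥ 11 → (14,15); next start ≥ 15 → (18,19).
Selected: (1,2) (2,4) (4,6) (10,11) (14,15) (18,19)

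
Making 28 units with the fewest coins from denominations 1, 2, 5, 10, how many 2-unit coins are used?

1

Greedy: take as many of the largest coin as possible, then repeat with the remainder.
28 = 2×10 + 1×5 + 1×2 + 1×1
Count of 2: 1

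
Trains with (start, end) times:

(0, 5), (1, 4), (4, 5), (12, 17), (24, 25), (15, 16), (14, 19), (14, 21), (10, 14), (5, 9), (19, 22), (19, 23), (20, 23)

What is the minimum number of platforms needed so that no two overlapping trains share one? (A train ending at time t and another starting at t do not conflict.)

Events (time:±→running): 0:+→1 1:+→2 4:-→1 4:+→2 5:-→1 5:-→0 5:+→1 9:-→0 10:+→1 12:+→2 14:-→1 14:+→2 14:+→3 15:+→4 … peak 4.

4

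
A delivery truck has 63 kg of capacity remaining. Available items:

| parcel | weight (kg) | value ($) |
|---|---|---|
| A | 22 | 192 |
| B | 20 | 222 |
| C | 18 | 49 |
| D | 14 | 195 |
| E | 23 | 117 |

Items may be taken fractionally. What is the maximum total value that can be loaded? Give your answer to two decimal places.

Greedy by value/weight ratio, highest first.
Ratios (sorted): D 13.93, B 11.10, A 8.73, E 5.09, C 2.72
take D (14 @ 195); take B (20 @ 222); take A (22 @ 192); take 7/23 of E → 35.61. Capacity used 63/63.
Total value = 644.61

644.61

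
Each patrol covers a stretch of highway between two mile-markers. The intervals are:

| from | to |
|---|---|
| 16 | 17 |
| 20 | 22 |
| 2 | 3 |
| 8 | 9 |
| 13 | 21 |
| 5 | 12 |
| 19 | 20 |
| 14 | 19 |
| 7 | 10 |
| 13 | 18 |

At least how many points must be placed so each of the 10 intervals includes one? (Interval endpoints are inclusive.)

4

Process intervals by earliest right end; each time one isn't hit yet, stab at its right endpoint.
By right end: [2,3]  [8,9]  [7,10]  [5,12]  [16,17]  [13,18]  [14,19]  [19,20]  [13,21]  [20,22]
[2,3] uncovered → point at 3; [8,9] uncovered → point at 9; [16,17] uncovered → point at 17; [19,20] uncovered → point at 20.
Points: 3, 9, 17, 20 (4 total).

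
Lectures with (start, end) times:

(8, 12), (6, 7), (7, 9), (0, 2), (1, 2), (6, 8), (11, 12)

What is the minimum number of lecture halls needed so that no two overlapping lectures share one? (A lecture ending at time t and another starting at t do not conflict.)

The answer is the maximum number of intervals overlapping at any instant.
Events (time:±→running): 0:+→1 1:+→2 … peak 2.

2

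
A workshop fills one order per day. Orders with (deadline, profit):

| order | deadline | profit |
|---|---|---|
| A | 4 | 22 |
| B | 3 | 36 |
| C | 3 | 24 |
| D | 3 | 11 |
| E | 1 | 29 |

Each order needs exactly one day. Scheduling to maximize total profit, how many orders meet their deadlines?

4

Profit order: B=36 E=29 C=24 A=22 D=11
Assign: B→slot 3, E→slot 1, C→slot 2, A→slot 4, D skipped.
Slots: [1:E] [2:C] [3:B] [4:A]
4 of 5 scheduled.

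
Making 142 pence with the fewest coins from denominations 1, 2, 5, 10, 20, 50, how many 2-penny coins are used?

Greedy: take as many of the largest coin as possible, then repeat with the remainder.
142 − 2×50→42 − 2×20→2 − 1×2→0
Count of 2: 1

1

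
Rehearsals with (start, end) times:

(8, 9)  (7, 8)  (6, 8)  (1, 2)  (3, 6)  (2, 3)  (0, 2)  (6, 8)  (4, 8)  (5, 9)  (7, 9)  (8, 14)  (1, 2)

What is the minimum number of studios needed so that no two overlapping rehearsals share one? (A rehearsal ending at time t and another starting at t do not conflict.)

Count concurrent intervals with a sweep; the peak is the room count.
Events (time:±→running): 0:+→1 1:+→2 1:+→3 2:-→2 2:-→1 2:-→0 2:+→1 3:-→0 3:+→1 4:+→2 5:+→3 6:-→2 6:+→3 6:+→4 7:+→5 7:+→6 … peak 6.

6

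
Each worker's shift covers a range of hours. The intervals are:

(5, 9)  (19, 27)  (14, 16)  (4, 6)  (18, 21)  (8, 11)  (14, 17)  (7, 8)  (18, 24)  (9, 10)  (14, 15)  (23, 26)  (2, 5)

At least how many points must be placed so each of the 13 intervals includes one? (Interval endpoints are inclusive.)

Sorted: [2,5] [4,6] [7,8] [5,9] [9,10] [8,11] [14,15] [14,16] [14,17] [18,21] [18,24] [23,26] [19,27]
{[2,5],[4,6]} hit by 5; {[7,8],[5,9]} hit by 8; {[9,10],[8,11]} hit by 10; {[14,15],[14,16],[14,17]} hit by 15; {[18,21],[18,24]} hit by 21; {[23,26],[19,27]} hit by 26.
Points: 5, 8, 10, 15, 21, 26 (6 total).

6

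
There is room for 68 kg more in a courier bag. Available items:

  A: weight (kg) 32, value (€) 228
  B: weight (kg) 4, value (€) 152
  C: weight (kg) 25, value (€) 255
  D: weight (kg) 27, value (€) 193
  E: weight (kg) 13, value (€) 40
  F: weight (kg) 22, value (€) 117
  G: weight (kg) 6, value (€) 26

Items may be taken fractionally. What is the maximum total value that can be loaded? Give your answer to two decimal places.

685.50

Sort by value per unit weight and fill in that order.
Ratios (sorted): B 38.00, C 10.20, D 7.15, A 7.12, F 5.32, G 4.33, E 3.08
take B (4 @ 152); take C (25 @ 255); take D (27 @ 193); take 12/32 of A → 85.50. Capacity used 68/68.
Total value = 685.50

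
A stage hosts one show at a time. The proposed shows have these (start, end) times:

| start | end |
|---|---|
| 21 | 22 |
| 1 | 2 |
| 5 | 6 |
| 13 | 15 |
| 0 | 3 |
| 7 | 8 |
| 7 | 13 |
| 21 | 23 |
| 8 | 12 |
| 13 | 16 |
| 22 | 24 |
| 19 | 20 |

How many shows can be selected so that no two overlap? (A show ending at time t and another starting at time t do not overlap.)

8

Greedy by earliest finish: after sorting by end time, pick each interval compatible with the last pick.
By end time: (1,2), (0,3), (5,6), (7,8), (8,12), (7,13), (13,15), (13,16), (19,20), (21,22), (21,23), (22,24).
Pick (1,2); next start ≥ 2 → (5,6); next start ≥ 6 → (7,8); next start ≥ 8 → (8,12); next start ≥ 12 → (13,15); next start ≥ 15 → (19,20); next start ≥ 20 → (21,22); next start ≥ 22 → (22,24).
Selected 8 shows.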